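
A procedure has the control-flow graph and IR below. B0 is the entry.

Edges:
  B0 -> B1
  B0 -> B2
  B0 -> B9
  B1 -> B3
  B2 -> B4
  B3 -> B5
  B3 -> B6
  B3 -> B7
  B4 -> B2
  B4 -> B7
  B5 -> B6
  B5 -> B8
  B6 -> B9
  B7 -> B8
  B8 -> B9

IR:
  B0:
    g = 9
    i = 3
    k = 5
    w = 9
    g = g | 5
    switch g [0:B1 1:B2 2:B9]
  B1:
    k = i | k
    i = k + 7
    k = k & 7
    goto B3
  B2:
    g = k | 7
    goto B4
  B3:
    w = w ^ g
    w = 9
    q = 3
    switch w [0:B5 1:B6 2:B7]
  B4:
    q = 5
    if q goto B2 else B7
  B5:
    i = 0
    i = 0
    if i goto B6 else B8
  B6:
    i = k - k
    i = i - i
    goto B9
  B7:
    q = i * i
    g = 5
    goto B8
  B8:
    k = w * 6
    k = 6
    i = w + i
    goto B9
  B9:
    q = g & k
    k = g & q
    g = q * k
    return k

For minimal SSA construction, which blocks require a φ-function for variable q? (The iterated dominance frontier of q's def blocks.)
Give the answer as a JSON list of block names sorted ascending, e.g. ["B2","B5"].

idom tree: B1←B0 B2←B0 B3←B1 B4←B2 B5←B3 B6←B3 B7←B0 B8←B0 B9←B0
Dom∩ at merges:
  B2: preds {B0,B4}: {B0} ∩ {B0,B2,B4} = {B0}; idom=B0
  B6: preds {B3,B5}: {B0,B1,B3} ∩ {B0,B1,B3,B5} = {B0,B1,B3}; idom=B3
  B7: preds {B3,B4}: {B0,B1,B3} ∩ {B0,B2,B4} = {B0}; idom=B0
  B8: preds {B5,B7}: {B0,B1,B3,B5} ∩ {B0,B7} = {B0}; idom=B0
  B9: preds {B0,B6,B8}: {B0} ∩ {B0,B1,B3,B6} ∩ {B0,B8} = {B0}; idom=B0

Frontier:
  join B2 pred B0: · stop@B0
  join B2 pred B4: B4→B2 stop@B0
  join B6 pred B3: · stop@B3
  join B6 pred B5: B5 stop@B3
  join B7 pred B3: B3→B1 stop@B0
  join B7 pred B4: B4→B2 stop@B0
  join B8 pred B5: B5→B3→B1 stop@B0
  join B8 pred B7: B7 stop@B0
  join B9 pred B0: · stop@B0
  join B9 pred B6: B6→B3→B1 stop@B0
  join B9 pred B8: B8 stop@B0
  B0 → ∅
  B1 → {B7,B8,B9}
  B2 → {B2,B7}
  B3 → {B7,B8,B9}
  B4 → {B2,B7}
  B5 → {B6,B8}
  B6 → {B9}
  B7 → {B8}
  B8 → {B9}
  B9 → ∅

φ for q: defs {B3,B4,B7,B9}
  DF⁺ = {B2,B7,B8,B9}

Answer: ["B2", "B7", "B8", "B9"]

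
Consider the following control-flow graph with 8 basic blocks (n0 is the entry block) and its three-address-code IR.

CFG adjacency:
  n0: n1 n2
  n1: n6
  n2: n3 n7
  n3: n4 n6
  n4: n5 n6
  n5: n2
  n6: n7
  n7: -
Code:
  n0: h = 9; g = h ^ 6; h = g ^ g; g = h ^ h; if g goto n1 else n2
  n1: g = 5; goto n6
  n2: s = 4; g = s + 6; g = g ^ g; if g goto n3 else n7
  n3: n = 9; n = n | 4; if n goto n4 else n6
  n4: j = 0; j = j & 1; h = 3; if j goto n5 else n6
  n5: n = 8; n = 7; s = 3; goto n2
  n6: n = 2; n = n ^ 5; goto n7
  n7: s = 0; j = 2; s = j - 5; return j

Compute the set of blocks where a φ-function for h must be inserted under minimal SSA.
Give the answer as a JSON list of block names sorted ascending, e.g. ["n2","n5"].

Answer: ["n2", "n6", "n7"]

Working:
idom tree: n1←n0 n2←n0 n3←n2 n4←n3 n5←n4 n6←n0 n7←n0
Dom at joins:
  n2: preds {n0,n5}: {n0} ∩ {n0,n2,n3,n4,n5} = {n0}; idom=n0
  n6: preds {n1,n3,n4}: {n0,n1} ∩ {n0,n2,n3} ∩ {n0,n2,n3,n4} = {n0}; idom=n0
  n7: preds {n2,n6}: {n0,n2} ∩ {n0,n6} = {n0}; idom=n0

DF walk-up:
  join n2 pred n0: · stop@n0
  join n2 pred n5: n5→n4→n3→n2 stop@n0
  join n6 pred n1: n1 stop@n0
  join n6 pred n3: n3→n2 stop@n0
  join n6 pred n4: n4→n3→n2 stop@n0
  join n7 pred n2: n2 stop@n0
  join n7 pred n6: n6 stop@n0
  n0: DF=∅
  n1: DF={n6}
  n2: DF={n2,n6,n7}
  n3: DF={n2,n6}
  n4: DF={n2,n6}
  n5: DF={n2}
  n6: DF={n7}
  n7: DF=∅

φ for h: defs {n0,n4}
  DF⁺ = {n2,n6,n7}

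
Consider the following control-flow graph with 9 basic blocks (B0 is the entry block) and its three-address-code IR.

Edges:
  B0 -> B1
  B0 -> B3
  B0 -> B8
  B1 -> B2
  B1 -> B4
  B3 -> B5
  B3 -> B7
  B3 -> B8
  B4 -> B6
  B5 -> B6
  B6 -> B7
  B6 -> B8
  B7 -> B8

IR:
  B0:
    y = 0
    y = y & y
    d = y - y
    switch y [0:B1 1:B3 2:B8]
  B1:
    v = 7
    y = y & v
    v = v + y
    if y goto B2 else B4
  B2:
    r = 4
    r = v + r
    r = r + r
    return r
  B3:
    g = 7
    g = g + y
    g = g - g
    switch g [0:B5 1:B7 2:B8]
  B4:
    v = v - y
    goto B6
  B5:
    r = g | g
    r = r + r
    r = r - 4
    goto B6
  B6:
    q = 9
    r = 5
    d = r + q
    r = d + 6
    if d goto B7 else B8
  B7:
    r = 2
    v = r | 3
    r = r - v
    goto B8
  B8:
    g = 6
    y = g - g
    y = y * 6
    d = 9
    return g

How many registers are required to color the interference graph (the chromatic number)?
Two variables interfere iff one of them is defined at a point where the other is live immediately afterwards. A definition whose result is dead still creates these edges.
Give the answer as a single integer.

Answer: 3

Analysis:
def/use:
  B0 def {d,y} use ∅
  B1 def {v,y} use {y}
  B2 def {r} use {v}
  B3 def {g} use {y}
  B4 def {v} use {v,y}
  B5 def {r} use {g}
  B6 def {d,q,r} use ∅
  B7 def {r,v} use ∅
  B8 def {d,g,y} use ∅

Liveness:
  live B0: ∅→{y}
  live B1: {y}→{v,y}
  live B2: {v}→∅
  live B3: {y}→{g}
  live B4: {v,y}→∅
  live B5: {g}→∅
  live B6: ∅→∅
  live B7: ∅→∅
  live B8: ∅→∅

Interfere edges:
  d↔{g,r,y}
  g↔{d,y}
  q↔{r}
  r↔{d,q,v}
  v↔{r,y}
  y↔{d,g,v}

Chromatic number:
  lower bound: {d,g,y} mutually conflict ⇒ χ ≥ 3
  assign d→r0 g→r2 q→r0 r→r1 v→r0 y→r1 — no edge inside a register ⇒ χ ≤ 3
  χ = 3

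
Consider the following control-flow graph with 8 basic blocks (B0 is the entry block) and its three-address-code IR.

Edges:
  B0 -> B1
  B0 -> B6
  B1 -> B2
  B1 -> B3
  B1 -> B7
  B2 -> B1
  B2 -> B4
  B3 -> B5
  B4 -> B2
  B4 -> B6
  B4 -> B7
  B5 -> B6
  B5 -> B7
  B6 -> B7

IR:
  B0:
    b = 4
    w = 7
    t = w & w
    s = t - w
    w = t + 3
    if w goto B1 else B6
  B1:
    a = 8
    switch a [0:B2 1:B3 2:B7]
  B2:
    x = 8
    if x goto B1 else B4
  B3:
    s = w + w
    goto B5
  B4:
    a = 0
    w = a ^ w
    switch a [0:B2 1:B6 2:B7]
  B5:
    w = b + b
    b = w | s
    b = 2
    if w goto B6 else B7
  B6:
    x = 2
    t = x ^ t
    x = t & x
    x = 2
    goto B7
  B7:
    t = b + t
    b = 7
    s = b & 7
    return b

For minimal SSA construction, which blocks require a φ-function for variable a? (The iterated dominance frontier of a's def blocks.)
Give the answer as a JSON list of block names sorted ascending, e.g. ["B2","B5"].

Answer: ["B1", "B2", "B6", "B7"]

Analysis:
idom tree: B1←B0 B2←B1 B3←B1 B4←B2 B5←B3 B6←B0 B7←B0
Dom at joins:
  B1: preds {B0,B2}: {B0} ∩ {B0,B1,B2} = {B0}; idom=B0
  B2: preds {B1,B4}: {B0,B1} ∩ {B0,B1,B2,B4} = {B0,B1}; idom=B1
  B6: preds {B0,B4,B5}: {B0} ∩ {B0,B1,B2,B4} ∩ {B0,B1,B3,B5} = {B0}; idom=B0
  B7: preds {B1,B4,B5,B6}: {B0,B1} ∩ {B0,B1,B2,B4} ∩ {B0,B1,B3,B5} ∩ {B0,B6} = {B0}; idom=B0

DF walk-up:
  B1←B0: walk · to B0
  B1←B2: walk B2→B1 to B0
  B2←B1: walk · to B1
  B2←B4: walk B4→B2 to B1
  B6←B0: walk · to B0
  B6←B4: walk B4→B2→B1 to B0
  B6←B5: walk B5→B3→B1 to B0
  B7←B1: walk B1 to B0
  B7←B4: walk B4→B2→B1 to B0
  B7←B5: walk B5→B3→B1 to B0
  B7←B6: walk B6 to B0
  B0 → ∅
  B1 → {B1,B6,B7}
  B2 → {B1,B2,B6,B7}
  B3 → {B6,B7}
  B4 → {B2,B6,B7}
  B5 → {B6,B7}
  B6 → {B7}
  B7 → ∅

φ for a: defs {B1,B4}
  DF⁺ = {B1,B2,B6,B7}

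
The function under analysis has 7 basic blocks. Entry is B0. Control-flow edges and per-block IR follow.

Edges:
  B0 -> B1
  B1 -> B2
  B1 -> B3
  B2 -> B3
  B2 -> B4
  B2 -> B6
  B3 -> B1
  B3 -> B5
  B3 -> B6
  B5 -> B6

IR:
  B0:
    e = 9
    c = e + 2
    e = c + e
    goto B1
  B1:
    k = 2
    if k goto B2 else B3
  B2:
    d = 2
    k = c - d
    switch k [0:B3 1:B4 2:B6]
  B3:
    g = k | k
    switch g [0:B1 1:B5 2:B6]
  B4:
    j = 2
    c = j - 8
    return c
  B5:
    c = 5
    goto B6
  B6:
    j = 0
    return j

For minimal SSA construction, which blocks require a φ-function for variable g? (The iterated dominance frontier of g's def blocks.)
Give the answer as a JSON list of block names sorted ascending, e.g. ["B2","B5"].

idom tree: B1←B0 B2←B1 B3←B1 B4←B2 B5←B3 B6←B1
Dom∩ at merges:
  B1: preds {B0,B3}: {B0} ∩ {B0,B1,B3} = {B0}; idom=B0
  B3: preds {B1,B2}: {B0,B1} ∩ {B0,B1,B2} = {B0,B1}; idom=B1
  B6: preds {B2,B3,B5}: {B0,B1,B2} ∩ {B0,B1,B3} ∩ {B0,B1,B3,B5} = {B0,B1}; idom=B1

Frontier:
  join B1 pred B0: · stop@B0
  join B1 pred B3: B3→B1 stop@B0
  join B3 pred B1: · stop@B1
  join B3 pred B2: B2 stop@B1
  join B6 pred B2: B2 stop@B1
  join B6 pred B3: B3 stop@B1
  join B6 pred B5: B5→B3 stop@B1
  B0: DF=∅
  B1: DF={B1}
  B2: DF={B3,B6}
  B3: DF={B1,B6}
  B4: DF=∅
  B5: DF={B6}
  B6: DF=∅

φ for g: defs {B3}
  DF⁺ = {B1,B6}

Answer: ["B1", "B6"]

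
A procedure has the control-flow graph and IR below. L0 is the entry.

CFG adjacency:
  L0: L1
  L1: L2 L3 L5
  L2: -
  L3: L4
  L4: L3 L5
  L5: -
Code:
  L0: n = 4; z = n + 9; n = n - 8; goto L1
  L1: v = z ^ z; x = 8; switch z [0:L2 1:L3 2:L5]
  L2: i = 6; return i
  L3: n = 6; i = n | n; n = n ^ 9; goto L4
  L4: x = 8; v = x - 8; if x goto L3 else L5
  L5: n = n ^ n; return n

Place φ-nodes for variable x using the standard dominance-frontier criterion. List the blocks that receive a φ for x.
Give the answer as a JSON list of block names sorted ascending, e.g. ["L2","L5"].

Answer: ["L3", "L5"]

Derivation:
idom tree: L1←L0 L2←L1 L3←L1 L4←L3 L5←L1
Dom∩ at merges:
  L3: preds {L1,L4}: {L0,L1} ∩ {L0,L1,L3,L4} = {L0,L1}; idom=L1
  L5: preds {L1,L4}: {L0,L1} ∩ {L0,L1,L3,L4} = {L0,L1}; idom=L1

DF walk-up:
  join L3 pred L1: · stop@L1
  join L3 pred L4: L4→L3 stop@L1
  join L5 pred L1: · stop@L1
  join L5 pred L4: L4→L3 stop@L1
  DF(L0)=∅
  DF(L1)=∅
  DF(L2)=∅
  DF(L3)={L3,L5}
  DF(L4)={L3,L5}
  DF(L5)=∅

φ for x: defs {L1,L4}
  DF⁺ = {L3,L5}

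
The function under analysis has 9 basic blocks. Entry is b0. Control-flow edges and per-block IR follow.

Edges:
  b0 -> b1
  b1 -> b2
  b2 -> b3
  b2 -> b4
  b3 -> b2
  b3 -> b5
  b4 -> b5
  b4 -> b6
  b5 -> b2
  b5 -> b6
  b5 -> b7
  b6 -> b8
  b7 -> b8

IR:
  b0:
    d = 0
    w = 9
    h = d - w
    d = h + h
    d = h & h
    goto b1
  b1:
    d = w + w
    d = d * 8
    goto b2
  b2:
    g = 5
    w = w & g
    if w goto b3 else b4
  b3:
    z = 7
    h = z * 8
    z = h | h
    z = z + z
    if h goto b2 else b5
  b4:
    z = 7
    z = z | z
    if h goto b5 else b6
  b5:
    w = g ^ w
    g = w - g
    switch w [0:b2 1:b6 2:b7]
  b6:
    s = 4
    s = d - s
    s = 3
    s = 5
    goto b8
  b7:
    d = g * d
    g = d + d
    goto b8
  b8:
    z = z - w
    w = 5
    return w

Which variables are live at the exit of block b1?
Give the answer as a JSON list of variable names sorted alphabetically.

Block summaries:
  b0 def {d,h,w} use ∅
  b1 def {d} use {w}
  b2 def {g,w} use {w}
  b3 def {h,z} use ∅
  b4 def {z} use {h}
  b5 def {g,w} use {g,w}
  b6 def {s} use {d}
  b7 def {d,g} use {d,g}
  b8 def {w,z} use {w,z}

Live sets:
  b0: in=∅ out={h,w}
  b1: in={h,w} out={d,h,w}
  b2: in={d,h,w} out={d,g,h,w}
  b3: in={d,g,w} out={d,g,h,w,z}
  b4: in={d,g,h,w} out={d,g,h,w,z}
  b5: in={d,g,h,w,z} out={d,g,h,w,z}
  b6: in={d,w,z} out={w,z}
  b7: in={d,g,w,z} out={w,z}
  b8: in={w,z} out=∅

live-out(b1) = ["d", "h", "w"]

Answer: ["d", "h", "w"]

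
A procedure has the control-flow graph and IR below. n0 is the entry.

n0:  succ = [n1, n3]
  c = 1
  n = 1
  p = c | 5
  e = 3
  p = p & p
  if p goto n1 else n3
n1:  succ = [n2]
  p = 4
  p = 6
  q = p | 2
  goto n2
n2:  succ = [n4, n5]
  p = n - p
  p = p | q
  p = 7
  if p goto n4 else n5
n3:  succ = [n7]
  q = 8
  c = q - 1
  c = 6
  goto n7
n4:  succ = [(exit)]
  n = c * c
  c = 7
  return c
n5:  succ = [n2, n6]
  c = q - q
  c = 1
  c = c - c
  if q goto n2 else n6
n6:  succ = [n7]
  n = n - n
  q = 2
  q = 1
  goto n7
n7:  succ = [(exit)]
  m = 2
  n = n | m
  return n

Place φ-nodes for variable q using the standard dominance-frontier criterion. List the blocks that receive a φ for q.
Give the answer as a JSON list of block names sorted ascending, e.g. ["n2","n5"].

Answer: ["n7"]

Derivation:
idom tree: n1←n0 n2←n1 n3←n0 n4←n2 n5←n2 n6←n5 n7←n0
Dom∩ at merges:
  n2: preds {n1,n5}: {n0,n1} ∩ {n0,n1,n2,n5} = {n0,n1}; idom=n1
  n7: preds {n3,n6}: {n0,n3} ∩ {n0,n1,n2,n5,n6} = {n0}; idom=n0

DF derivation:
  join n2 pred n1: · stop@n1
  join n2 pred n5: n5→n2 stop@n1
  join n7 pred n3: n3 stop@n0
  join n7 pred n6: n6→n5→n2→n1 stop@n0
  n0: DF=∅
  n1: DF={n7}
  n2: DF={n2,n7}
  n3: DF={n7}
  n4: DF=∅
  n5: DF={n2,n7}
  n6: DF={n7}
  n7: DF=∅

φ for q: defs {n1,n3,n6}
  DF⁺ = {n7}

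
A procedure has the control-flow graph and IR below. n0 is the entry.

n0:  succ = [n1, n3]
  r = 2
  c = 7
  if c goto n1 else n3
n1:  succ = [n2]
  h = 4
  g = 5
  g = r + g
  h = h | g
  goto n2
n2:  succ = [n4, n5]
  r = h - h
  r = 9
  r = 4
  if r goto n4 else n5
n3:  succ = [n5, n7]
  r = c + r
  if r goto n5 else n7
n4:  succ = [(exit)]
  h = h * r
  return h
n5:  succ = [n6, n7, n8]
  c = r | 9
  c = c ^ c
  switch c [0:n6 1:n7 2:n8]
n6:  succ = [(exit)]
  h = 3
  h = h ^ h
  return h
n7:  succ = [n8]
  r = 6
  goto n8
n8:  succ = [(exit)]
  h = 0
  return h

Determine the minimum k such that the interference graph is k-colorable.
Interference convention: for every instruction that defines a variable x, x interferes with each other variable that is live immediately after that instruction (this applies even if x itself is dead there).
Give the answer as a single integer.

def/use:
  n0: {c,r} / ∅
  n1: {g,h} / {r}
  n2: {r} / {h}
  n3: {r} / {c,r}
  n4: {h} / {h,r}
  n5: {c} / {r}
  n6: {h} / ∅
  n7: {r} / ∅
  n8: {h} / ∅

Liveness:
  live n0: ∅→{c,r}
  live n1: {r}→{h}
  live n2: {h}→{h,r}
  live n3: {c,r}→{r}
  live n4: {h,r}→∅
  live n5: {r}→∅
  live n6: ∅→∅
  live n7: ∅→∅
  live n8: ∅→∅

Interfere edges:
  c — {r}
  g — {h,r}
  h — {g,r}
  r — {c,g,h}

Chromatic number:
  clique {g,h,r} ⇒ need ≥ 3
  3-colouring: R0={r}  R1={c,g}  R2={h}
  χ = 3

Answer: 3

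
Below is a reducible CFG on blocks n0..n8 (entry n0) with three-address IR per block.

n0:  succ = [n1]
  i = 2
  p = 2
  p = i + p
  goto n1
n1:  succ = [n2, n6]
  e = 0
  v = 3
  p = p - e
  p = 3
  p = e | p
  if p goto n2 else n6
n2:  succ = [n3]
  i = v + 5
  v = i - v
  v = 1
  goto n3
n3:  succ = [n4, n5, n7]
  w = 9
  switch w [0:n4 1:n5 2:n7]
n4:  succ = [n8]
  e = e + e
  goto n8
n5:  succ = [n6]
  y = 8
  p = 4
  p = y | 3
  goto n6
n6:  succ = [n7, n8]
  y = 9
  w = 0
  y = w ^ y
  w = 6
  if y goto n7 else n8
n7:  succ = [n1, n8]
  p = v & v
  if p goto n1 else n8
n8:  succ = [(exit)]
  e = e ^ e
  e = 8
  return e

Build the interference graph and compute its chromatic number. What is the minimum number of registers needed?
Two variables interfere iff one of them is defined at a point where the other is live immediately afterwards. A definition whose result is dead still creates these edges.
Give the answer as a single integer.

Answer: 4

Analysis:
Block summaries:
  n0 def {i,p} use ∅
  n1 def {e,p,v} use {p}
  n2 def {i,v} use {v}
  n3 def {w} use ∅
  n4 def {e} use {e}
  n5 def {p,y} use ∅
  n6 def {w,y} use ∅
  n7 def {p} use {v}
  n8 def {e} use {e}

Live sets:
  n0 li=∅ lo={p}
  n1 li={p} lo={e,v}
  n2 li={e,v} lo={e,v}
  n3 li={e,v} lo={e,v}
  n4 li={e} lo={e}
  n5 li={e,v} lo={e,v}
  n6 li={e,v} lo={e,v}
  n7 li={e,v} lo={e,p}
  n8 li={e} lo=∅

Conflict graph:
  e↔{i,p,v,w,y}
  i↔{e,p,v}
  p↔{e,i,v,y}
  v↔{e,i,p,w,y}
  w↔{e,v,y}
  y↔{e,p,v,w}

Colouring:
  {e,i,p,v} pairwise interfere (4-clique) ⇒ χ ≥ 4
  assign e→r0 i→r3 p→r2 v→r1 w→r2 y→r3 — no edge inside a register ⇒ χ ≤ 4
  χ = 4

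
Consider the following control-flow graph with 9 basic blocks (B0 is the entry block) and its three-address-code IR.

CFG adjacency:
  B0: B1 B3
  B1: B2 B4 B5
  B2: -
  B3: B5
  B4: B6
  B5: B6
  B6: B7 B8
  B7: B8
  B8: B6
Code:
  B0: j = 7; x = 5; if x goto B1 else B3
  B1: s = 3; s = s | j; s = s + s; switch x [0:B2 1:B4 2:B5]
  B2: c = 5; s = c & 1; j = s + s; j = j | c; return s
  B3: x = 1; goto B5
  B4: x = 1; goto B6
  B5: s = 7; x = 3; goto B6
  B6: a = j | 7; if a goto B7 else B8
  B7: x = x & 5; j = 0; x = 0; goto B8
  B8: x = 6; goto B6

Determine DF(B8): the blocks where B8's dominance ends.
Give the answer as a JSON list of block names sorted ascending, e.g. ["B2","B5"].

idom tree: B1←B0 B2←B1 B3←B0 B4←B1 B5←B0 B6←B0 B7←B6 B8←B6
Join-block Dom:
  B5: preds {B1,B3}: {B0,B1} ∩ {B0,B3} = {B0}; idom=B0
  B6: preds {B4,B5,B8}: {B0,B1,B4} ∩ {B0,B5} ∩ {B0,B6,B8} = {B0}; idom=B0
  B8: preds {B6,B7}: {B0,B6} ∩ {B0,B6,B7} = {B0,B6}; idom=B6

DF walk-up:
  B5←B1: walk B1 to B0
  B5←B3: walk B3 to B0
  B6←B4: walk B4→B1 to B0
  B6←B5: walk B5 to B0
  B6←B8: walk B8→B6 to B0
  B8←B6: walk · to B6
  B8←B7: walk B7 to B6
  B0: DF=∅
  B1: DF={B5,B6}
  B2: DF=∅
  B3: DF={B5}
  B4: DF={B6}
  B5: DF={B6}
  B6: DF={B6}
  B7: DF={B8}
  B8: DF={B6}

DF(B8) = ["B6"]

Answer: ["B6"]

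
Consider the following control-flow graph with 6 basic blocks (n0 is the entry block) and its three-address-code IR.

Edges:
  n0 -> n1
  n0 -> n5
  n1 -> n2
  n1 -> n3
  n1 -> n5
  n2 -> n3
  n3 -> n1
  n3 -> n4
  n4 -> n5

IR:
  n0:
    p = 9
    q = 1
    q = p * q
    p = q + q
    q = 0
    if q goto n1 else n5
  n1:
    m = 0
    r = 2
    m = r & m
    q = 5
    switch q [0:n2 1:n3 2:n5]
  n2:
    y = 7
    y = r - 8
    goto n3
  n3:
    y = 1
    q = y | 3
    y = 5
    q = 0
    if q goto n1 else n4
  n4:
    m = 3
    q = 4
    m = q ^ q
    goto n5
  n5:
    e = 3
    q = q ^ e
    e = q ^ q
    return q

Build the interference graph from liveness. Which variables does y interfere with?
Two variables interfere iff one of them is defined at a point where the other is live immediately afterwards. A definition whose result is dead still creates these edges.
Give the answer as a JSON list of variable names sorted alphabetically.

Per-block:
  n0 def {p,q} use ∅
  n1 def {m,q,r} use ∅
  n2 def {y} use {r}
  n3 def {q,y} use ∅
  n4 def {m,q} use ∅
  n5 def {e,q} use {q}

Liveness:
  n0: in=∅ out={q}
  n1: in=∅ out={q,r}
  n2: in={r} out=∅
  n3: in=∅ out=∅
  n4: in=∅ out={q}
  n5: in={q} out=∅

Conflict graph:
  e: {q}
  m: {q,r}
  p: {q}
  q: {e,m,p,r}
  r: {m,q,y}
  y: {r}

N(y) = ["r"]

Answer: ["r"]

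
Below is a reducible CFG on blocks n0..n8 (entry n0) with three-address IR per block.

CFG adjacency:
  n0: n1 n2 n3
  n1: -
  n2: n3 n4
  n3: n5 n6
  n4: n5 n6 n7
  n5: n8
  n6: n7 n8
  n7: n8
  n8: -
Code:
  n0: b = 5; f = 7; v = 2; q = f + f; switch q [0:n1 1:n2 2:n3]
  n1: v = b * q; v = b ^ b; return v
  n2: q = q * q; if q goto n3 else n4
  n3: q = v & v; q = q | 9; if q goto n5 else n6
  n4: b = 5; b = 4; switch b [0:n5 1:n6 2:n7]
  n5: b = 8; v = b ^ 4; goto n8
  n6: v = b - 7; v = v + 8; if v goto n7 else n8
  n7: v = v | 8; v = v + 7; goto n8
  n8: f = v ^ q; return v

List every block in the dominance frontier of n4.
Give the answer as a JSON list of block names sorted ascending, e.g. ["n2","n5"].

idom tree: n1←n0 n2←n0 n3←n0 n4←n2 n5←n0 n6←n0 n7←n0 n8←n0
Dom at joins:
  n3: preds {n0,n2}: {n0} ∩ {n0,n2} = {n0}; idom=n0
  n5: preds {n3,n4}: {n0,n3} ∩ {n0,n2,n4} = {n0}; idom=n0
  n6: preds {n3,n4}: {n0,n3} ∩ {n0,n2,n4} = {n0}; idom=n0
  n7: preds {n4,n6}: {n0,n2,n4} ∩ {n0,n6} = {n0}; idom=n0
  n8: preds {n5,n6,n7}: {n0,n5} ∩ {n0,n6} ∩ {n0,n7} = {n0}; idom=n0

DF derivation:
  join n3 pred n0: · stop@n0
  join n3 pred n2: n2 stop@n0
  join n5 pred n3: n3 stop@n0
  join n5 pred n4: n4→n2 stop@n0
  join n6 pred n3: n3 stop@n0
  join n6 pred n4: n4→n2 stop@n0
  join n7 pred n4: n4→n2 stop@n0
  join n7 pred n6: n6 stop@n0
  join n8 pred n5: n5 stop@n0
  join n8 pred n6: n6 stop@n0
  join n8 pred n7: n7 stop@n0
  n0 → ∅
  n1 → ∅
  n2 → {n3,n5,n6,n7}
  n3 → {n5,n6}
  n4 → {n5,n6,n7}
  n5 → {n8}
  n6 → {n7,n8}
  n7 → {n8}
  n8 → ∅

DF(n4) = ["n5", "n6", "n7"]

Answer: ["n5", "n6", "n7"]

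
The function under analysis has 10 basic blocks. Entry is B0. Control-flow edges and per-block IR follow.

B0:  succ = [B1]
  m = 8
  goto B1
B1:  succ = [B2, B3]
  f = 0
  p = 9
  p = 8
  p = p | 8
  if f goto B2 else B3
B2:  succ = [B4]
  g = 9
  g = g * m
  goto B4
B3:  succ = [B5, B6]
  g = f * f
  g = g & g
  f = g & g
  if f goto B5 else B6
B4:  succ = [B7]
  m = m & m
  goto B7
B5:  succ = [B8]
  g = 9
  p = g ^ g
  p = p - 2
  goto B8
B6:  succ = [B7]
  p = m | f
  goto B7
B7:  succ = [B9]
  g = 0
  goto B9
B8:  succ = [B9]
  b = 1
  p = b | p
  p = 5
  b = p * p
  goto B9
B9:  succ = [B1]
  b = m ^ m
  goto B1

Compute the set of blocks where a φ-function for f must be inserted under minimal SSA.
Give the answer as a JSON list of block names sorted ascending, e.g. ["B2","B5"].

idom tree: B1←B0 B2←B1 B3←B1 B4←B2 B5←B3 B6←B3 B7←B1 B8←B5 B9←B1
Dom∩ at merges:
  B1: preds {B0,B9}: {B0} ∩ {B0,B1,B9} = {B0}; idom=B0
  B7: preds {B4,B6}: {B0,B1,B2,B4} ∩ {B0,B1,B3,B6} = {B0,B1}; idom=B1
  B9: preds {B7,B8}: {B0,B1,B7} ∩ {B0,B1,B3,B5,B8} = {B0,B1}; idom=B1

Frontier:
  join B1 pred B0: · stop@B0
  join B1 pred B9: B9→B1 stop@B0
  join B7 pred B4: B4→B2 stop@B1
  join B7 pred B6: B6→B3 stop@B1
  join B9 pred B7: B7 stop@B1
  join B9 pred B8: B8→B5→B3 stop@B1
  B0 → ∅
  B1 → {B1}
  B2 → {B7}
  B3 → {B7,B9}
  B4 → {B7}
  B5 → {B9}
  B6 → {B7}
  B7 → {B9}
  B8 → {B9}
  B9 → {B1}

φ for f: defs {B1,B3}
  DF⁺ = {B1,B7,B9}

Answer: ["B1", "B7", "B9"]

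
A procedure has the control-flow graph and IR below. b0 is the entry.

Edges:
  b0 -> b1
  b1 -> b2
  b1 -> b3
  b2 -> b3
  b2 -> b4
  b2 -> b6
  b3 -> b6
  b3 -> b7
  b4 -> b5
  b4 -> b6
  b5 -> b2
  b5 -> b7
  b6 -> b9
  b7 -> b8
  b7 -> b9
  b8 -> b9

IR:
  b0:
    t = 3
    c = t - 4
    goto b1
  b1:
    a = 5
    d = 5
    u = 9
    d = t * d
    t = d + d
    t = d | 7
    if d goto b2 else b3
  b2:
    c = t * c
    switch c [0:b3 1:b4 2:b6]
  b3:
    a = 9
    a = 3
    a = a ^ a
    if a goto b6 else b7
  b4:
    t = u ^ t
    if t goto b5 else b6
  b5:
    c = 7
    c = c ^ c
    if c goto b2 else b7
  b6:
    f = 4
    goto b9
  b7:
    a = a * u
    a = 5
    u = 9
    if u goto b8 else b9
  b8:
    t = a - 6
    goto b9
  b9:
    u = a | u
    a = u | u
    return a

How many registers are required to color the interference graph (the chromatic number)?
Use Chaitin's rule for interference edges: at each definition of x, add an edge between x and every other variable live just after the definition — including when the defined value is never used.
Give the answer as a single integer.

def/use:
  b0: {c,t} / ∅
  b1: {a,d,t,u} / {t}
  b2: {c} / {c,t}
  b3: {a} / ∅
  b4: {t} / {t,u}
  b5: {c} / ∅
  b6: {f} / ∅
  b7: {a,u} / {a,u}
  b8: {t} / {a}
  b9: {a,u} / {a,u}

Liveness:
  live b0: ∅→{c,t}
  live b1: {c,t}→{a,c,t,u}
  live b2: {a,c,t,u}→{a,t,u}
  live b3: {u}→{a,u}
  live b4: {a,t,u}→{a,t,u}
  live b5: {a,t,u}→{a,c,t,u}
  live b6: {a,u}→{a,u}
  live b7: {a,u}→{a,u}
  live b8: {a,u}→{a,u}
  live b9: {a,u}→∅

Interfere edges:
  a — {c,d,f,t,u}
  c — {a,d,t,u}
  d — {a,c,t,u}
  f — {a,u}
  t — {a,c,d,u}
  u — {a,c,d,f,t}

Chromatic number:
  {a,c,d,t,u} pairwise interfere (5-clique) ⇒ χ ≥ 5
  assign a→R0 c→R2 d→R3 f→R2 t→R4 u→R1 — no edge inside a register ⇒ χ ≤ 5
  χ = 5

Answer: 5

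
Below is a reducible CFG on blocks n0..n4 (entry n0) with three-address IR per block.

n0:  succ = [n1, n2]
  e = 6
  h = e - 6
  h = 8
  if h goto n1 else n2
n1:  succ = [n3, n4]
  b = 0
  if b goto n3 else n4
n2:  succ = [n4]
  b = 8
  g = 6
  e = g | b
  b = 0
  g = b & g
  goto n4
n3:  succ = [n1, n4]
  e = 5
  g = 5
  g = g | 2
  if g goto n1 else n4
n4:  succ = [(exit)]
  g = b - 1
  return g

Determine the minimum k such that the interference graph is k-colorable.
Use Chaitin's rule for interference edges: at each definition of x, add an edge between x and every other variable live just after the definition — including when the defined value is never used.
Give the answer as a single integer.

def/use:
  n0 def {e,h} use ∅
  n1 def {b} use ∅
  n2 def {b,e,g} use ∅
  n3 def {e,g} use ∅
  n4 def {g} use {b}

Live sets:
  n0 li=∅ lo=∅
  n1 li=∅ lo={b}
  n2 li=∅ lo={b}
  n3 li={b} lo={b}
  n4 li={b} lo=∅

Conflict graph:
  b: {e,g}
  e: {b,g}
  g: {b,e}
  h: ∅

Chromatic number:
  lower bound: {b,e,g} mutually conflict ⇒ χ ≥ 3
  3-colouring: c0={b,h}  c1={e}  c2={g}
  χ = 3

Answer: 3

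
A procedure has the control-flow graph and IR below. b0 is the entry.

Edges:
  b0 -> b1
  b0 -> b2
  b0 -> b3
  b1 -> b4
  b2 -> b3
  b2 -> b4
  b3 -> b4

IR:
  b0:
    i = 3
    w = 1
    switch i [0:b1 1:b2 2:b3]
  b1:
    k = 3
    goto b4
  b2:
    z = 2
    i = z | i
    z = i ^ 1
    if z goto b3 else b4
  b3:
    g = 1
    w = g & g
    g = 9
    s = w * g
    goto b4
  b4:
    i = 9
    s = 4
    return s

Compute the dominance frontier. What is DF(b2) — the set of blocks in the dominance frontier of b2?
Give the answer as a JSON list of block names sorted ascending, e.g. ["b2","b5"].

Answer: ["b3", "b4"]

Analysis:
idom tree: b1←b0 b2←b0 b3←b0 b4←b0
Dom∩ at merges:
  b3: preds {b0,b2}: {b0} ∩ {b0,b2} = {b0}; idom=b0
  b4: preds {b1,b2,b3}: {b0,b1} ∩ {b0,b2} ∩ {b0,b3} = {b0}; idom=b0

DF walk-up:
  b3←b0: walk · to b0
  b3←b2: walk b2 to b0
  b4←b1: walk b1 to b0
  b4←b2: walk b2 to b0
  b4←b3: walk b3 to b0
  b0 → ∅
  b1 → {b4}
  b2 → {b3,b4}
  b3 → {b4}
  b4 → ∅

DF(b2) = ["b3", "b4"]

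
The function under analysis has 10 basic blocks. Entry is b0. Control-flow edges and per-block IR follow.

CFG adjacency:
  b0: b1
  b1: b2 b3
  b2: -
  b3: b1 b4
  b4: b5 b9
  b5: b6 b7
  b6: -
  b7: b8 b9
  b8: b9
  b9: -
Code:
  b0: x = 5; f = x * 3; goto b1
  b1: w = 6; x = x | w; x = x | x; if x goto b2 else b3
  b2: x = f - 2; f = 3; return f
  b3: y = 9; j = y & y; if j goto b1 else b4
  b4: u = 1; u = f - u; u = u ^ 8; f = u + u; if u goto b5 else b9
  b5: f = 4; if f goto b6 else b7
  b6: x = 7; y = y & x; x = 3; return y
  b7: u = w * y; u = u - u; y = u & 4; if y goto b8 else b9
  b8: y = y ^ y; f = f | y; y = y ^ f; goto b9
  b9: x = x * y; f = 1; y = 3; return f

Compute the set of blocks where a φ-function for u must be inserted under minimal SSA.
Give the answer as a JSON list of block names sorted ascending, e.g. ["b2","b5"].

idom tree: b1←b0 b2←b1 b3←b1 b4←b3 b5←b4 b6←b5 b7←b5 b8←b7 b9←b4
Dom at joins:
  b1: preds {b0,b3}: {b0} ∩ {b0,b1,b3} = {b0}; idom=b0
  b9: preds {b4,b7,b8}: {b0,b1,b3,b4} ∩ {b0,b1,b3,b4,b5,b7} ∩ {b0,b1,b3,b4,b5,b7,b8} = {b0,b1,b3,b4}; idom=b4

DF derivation:
  b1←b0: walk · to b0
  b1←b3: walk b3→b1 to b0
  b9←b4: walk · to b4
  b9←b7: walk b7→b5 to b4
  b9←b8: walk b8→b7→b5 to b4
  DF(b0)=∅
  DF(b1)={b1}
  DF(b2)=∅
  DF(b3)={b1}
  DF(b4)=∅
  DF(b5)={b9}
  DF(b6)=∅
  DF(b7)={b9}
  DF(b8)={b9}
  DF(b9)=∅

φ for u: defs {b4,b7}
  DF⁺ = {b9}

Answer: ["b9"]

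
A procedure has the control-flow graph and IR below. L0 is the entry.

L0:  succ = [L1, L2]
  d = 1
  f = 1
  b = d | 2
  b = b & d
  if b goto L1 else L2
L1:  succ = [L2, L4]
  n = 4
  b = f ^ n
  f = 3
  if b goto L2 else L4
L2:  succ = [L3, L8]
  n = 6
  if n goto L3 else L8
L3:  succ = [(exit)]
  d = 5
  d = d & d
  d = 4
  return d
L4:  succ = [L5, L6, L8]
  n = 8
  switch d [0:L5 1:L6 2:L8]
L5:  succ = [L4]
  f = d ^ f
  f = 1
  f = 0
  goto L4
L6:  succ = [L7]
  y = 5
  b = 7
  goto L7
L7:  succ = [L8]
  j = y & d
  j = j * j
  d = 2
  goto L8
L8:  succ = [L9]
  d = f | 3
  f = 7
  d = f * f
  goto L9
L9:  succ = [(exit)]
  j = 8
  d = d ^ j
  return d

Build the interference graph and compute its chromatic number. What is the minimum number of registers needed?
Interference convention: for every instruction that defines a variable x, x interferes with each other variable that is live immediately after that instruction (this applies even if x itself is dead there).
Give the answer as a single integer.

Per-block:
  L0 def {b,d,f} use ∅
  L1 def {b,f,n} use {f}
  L2 def {n} use ∅
  L3 def {d} use ∅
  L4 def {n} use {d}
  L5 def {f} use {d,f}
  L6 def {b,y} use ∅
  L7 def {d,j} use {d,y}
  L8 def {d,f} use {f}
  L9 def {d,j} use {d}

Liveness:
  live L0: ∅→{d,f}
  live L1: {d,f}→{d,f}
  live L2: {f}→{f}
  live L3: ∅→∅
  live L4: {d,f}→{d,f}
  live L5: {d,f}→{d,f}
  live L6: {d,f}→{d,f,y}
  live L7: {d,f,y}→{f}
  live L8: {f}→{d}
  live L9: {d}→∅

Interference:
  b↔{d,f,y}
  d↔{b,f,j,n,y}
  f↔{b,d,j,n,y}
  j↔{d,f}
  n↔{d,f}
  y↔{b,d,f}

Chromatic number:
  clique {b,d,f,y} ⇒ need ≥ 4
  assign b→c2 d→c0 f→c1 j→c2 n→c2 y→c3 — no edge inside a register ⇒ χ ≤ 4
  χ = 4

Answer: 4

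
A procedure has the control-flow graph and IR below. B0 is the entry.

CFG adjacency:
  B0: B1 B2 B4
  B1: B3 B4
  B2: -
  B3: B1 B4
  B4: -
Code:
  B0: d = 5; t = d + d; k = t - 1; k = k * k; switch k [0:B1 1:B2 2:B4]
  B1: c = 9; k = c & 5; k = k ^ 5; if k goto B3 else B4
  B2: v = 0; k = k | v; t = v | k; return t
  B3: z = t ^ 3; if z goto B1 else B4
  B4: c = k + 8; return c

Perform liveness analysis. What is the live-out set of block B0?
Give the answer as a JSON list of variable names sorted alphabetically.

Answer: ["k", "t"]

Analysis:
def/use:
  B0: {d,k,t} / ∅
  B1: {c,k} / ∅
  B2: {k,t,v} / {k}
  B3: {z} / {t}
  B4: {c} / {k}

Backward fixpoint:
  B0 li=∅ lo={k,t}
  B1 li={t} lo={k,t}
  B2 li={k} lo=∅
  B3 li={k,t} lo={k,t}
  B4 li={k} lo=∅

live-out(B0) = ["k", "t"]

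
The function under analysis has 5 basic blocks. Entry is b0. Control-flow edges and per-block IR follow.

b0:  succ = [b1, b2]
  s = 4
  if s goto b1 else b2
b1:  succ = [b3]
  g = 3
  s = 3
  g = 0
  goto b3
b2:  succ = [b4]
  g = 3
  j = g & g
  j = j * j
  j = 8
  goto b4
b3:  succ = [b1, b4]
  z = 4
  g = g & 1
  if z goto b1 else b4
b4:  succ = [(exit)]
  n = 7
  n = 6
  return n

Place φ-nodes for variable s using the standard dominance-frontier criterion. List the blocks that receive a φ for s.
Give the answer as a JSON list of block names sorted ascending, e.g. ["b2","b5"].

Answer: ["b1", "b4"]

Analysis:
idom tree: b1←b0 b2←b0 b3←b1 b4←b0
Join-block Dom:
  b1: preds {b0,b3}: {b0} ∩ {b0,b1,b3} = {b0}; idom=b0
  b4: preds {b2,b3}: {b0,b2} ∩ {b0,b1,b3} = {b0}; idom=b0

DF walk-up:
  join b1 pred b0: · stop@b0
  join b1 pred b3: b3→b1 stop@b0
  join b4 pred b2: b2 stop@b0
  join b4 pred b3: b3→b1 stop@b0
  b0: DF=∅
  b1: DF={b1,b4}
  b2: DF={b4}
  b3: DF={b1,b4}
  b4: DF=∅

φ for s: defs {b0,b1}
  DF⁺ = {b1,b4}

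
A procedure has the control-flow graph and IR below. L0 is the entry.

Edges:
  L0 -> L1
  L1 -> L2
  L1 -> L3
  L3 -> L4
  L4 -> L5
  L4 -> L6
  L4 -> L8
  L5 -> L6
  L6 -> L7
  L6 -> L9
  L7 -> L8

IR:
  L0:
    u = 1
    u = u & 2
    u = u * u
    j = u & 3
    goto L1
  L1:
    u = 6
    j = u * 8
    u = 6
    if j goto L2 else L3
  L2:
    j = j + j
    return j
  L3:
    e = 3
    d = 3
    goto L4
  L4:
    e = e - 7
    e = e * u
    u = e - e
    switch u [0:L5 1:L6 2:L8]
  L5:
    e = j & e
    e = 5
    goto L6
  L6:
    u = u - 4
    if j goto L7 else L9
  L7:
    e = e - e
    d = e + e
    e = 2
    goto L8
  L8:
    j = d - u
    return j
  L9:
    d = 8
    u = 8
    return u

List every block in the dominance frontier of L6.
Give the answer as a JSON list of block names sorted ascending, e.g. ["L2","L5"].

Answer: ["L8"]

Analysis:
idom tree: L1←L0 L2←L1 L3←L1 L4←L3 L5←L4 L6←L4 L7←L6 L8←L4 L9←L6
Dom at joins:
  L6: preds {L4,L5}: {L0,L1,L3,L4} ∩ {L0,L1,L3,L4,L5} = {L0,L1,L3,L4}; idom=L4
  L8: preds {L4,L7}: {L0,L1,L3,L4} ∩ {L0,L1,L3,L4,L6,L7} = {L0,L1,L3,L4}; idom=L4

DF walk-up:
  join L6 pred L4: · stop@L4
  join L6 pred L5: L5 stop@L4
  join L8 pred L4: · stop@L4
  join L8 pred L7: L7→L6 stop@L4
  DF(L0)=∅
  DF(L1)=∅
  DF(L2)=∅
  DF(L3)=∅
  DF(L4)=∅
  DF(L5)={L6}
  DF(L6)={L8}
  DF(L7)={L8}
  DF(L8)=∅
  DF(L9)=∅

DF(L6) = ["L8"]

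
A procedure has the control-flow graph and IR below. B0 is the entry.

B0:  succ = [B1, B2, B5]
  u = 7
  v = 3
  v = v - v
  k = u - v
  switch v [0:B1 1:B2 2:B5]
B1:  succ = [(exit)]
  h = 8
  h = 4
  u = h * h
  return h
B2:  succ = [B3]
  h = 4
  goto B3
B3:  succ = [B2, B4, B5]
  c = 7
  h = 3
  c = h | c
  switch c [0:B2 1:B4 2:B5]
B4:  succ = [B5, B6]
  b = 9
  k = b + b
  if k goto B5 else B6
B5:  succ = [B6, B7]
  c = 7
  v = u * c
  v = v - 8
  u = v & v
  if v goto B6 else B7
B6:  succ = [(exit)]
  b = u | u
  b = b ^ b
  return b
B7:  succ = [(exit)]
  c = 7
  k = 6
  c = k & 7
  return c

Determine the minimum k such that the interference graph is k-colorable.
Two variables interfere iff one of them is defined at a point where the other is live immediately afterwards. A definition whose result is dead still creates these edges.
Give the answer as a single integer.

Answer: 3

Analysis:
def/use:
  B0 def {k,u,v} use ∅
  B1 def {h,u} use ∅
  B2 def {h} use ∅
  B3 def {c,h} use ∅
  B4 def {b,k} use ∅
  B5 def {c,u,v} use {u}
  B6 def {b} use {u}
  B7 def {c,k} use ∅

Backward fixpoint:
  B0: in=∅ out={u}
  B1: in=∅ out=∅
  B2: in={u} out={u}
  B3: in={u} out={u}
  B4: in={u} out={u}
  B5: in={u} out={u}
  B6: in={u} out=∅
  B7: in=∅ out=∅

Interference:
  b: {u}
  c: {h,u}
  h: {c,u}
  k: {u,v}
  u: {b,c,h,k,v}
  v: {k,u}

Registers:
  lower bound: {c,h,u} mutually conflict ⇒ χ ≥ 3
  assign b→r1 c→r1 h→r2 k→r1 u→r0 v→r2 — no edge inside a register ⇒ χ ≤ 3
  χ = 3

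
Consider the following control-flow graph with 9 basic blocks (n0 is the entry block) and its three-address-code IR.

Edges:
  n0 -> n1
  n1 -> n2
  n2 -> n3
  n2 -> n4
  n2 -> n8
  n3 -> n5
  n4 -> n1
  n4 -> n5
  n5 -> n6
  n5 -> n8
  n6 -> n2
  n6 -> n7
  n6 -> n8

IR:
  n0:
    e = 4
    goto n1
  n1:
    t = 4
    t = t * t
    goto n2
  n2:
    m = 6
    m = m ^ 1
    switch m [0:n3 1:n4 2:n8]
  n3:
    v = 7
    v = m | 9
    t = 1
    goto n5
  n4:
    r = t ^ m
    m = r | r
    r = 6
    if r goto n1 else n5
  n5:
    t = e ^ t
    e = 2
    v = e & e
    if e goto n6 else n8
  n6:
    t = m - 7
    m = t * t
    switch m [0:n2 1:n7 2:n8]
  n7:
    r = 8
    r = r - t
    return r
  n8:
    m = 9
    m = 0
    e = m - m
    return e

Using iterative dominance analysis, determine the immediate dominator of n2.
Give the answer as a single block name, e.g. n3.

idom tree: n1←n0 n2←n1 n3←n2 n4←n2 n5←n2 n6←n5 n7←n6 n8←n2
Dom∩ at merges:
  n1: preds {n0,n4}: {n0} ∩ {n0,n1,n2,n4} = {n0}; idom=n0
  n2: preds {n1,n6}: {n0,n1} ∩ {n0,n1,n2,n5,n6} = {n0,n1}; idom=n1
  n5: preds {n3,n4}: {n0,n1,n2,n3} ∩ {n0,n1,n2,n4} = {n0,n1,n2}; idom=n2
  n8: preds {n2,n5,n6}: {n0,n1,n2} ∩ {n0,n1,n2,n5} ∩ {n0,n1,n2,n5,n6} = {n0,n1,n2}; idom=n2

idom(n2) = n1

Answer: n1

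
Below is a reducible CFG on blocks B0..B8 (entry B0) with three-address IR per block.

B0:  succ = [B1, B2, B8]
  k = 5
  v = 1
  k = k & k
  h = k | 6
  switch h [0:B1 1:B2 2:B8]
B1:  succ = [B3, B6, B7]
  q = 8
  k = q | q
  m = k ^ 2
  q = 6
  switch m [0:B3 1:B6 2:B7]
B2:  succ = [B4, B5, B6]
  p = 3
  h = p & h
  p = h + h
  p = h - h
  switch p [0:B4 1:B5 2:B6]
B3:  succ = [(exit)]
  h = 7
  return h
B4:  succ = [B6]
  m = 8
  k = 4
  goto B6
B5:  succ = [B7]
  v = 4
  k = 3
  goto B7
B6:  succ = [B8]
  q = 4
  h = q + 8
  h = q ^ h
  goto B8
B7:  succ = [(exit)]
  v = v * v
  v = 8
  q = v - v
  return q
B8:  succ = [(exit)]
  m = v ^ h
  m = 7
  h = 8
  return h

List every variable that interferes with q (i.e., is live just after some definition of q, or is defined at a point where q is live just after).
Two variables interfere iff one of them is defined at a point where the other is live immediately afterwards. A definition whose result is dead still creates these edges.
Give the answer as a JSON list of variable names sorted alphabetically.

Block summaries:
  B0: def={h,k,v} ue=∅
  B1: def={k,m,q} ue=∅
  B2: def={h,p} ue={h}
  B3: def={h} ue=∅
  B4: def={k,m} ue=∅
  B5: def={k,v} ue=∅
  B6: def={h,q} ue=∅
  B7: def={q,v} ue={v}
  B8: def={h,m} ue={h,v}

Liveness:
  B0: in=∅ out={h,v}
  B1: in={v} out={v}
  B2: in={h,v} out={v}
  B3: in=∅ out=∅
  B4: in={v} out={v}
  B5: in=∅ out={v}
  B6: in={v} out={h,v}
  B7: in={v} out=∅
  B8: in={h,v} out=∅

Interfere edges:
  h: {p,q,v}
  k: {v}
  m: {q,v}
  p: {h,v}
  q: {h,m,v}
  v: {h,k,m,p,q}

N(q) = ["h", "m", "v"]

Answer: ["h", "m", "v"]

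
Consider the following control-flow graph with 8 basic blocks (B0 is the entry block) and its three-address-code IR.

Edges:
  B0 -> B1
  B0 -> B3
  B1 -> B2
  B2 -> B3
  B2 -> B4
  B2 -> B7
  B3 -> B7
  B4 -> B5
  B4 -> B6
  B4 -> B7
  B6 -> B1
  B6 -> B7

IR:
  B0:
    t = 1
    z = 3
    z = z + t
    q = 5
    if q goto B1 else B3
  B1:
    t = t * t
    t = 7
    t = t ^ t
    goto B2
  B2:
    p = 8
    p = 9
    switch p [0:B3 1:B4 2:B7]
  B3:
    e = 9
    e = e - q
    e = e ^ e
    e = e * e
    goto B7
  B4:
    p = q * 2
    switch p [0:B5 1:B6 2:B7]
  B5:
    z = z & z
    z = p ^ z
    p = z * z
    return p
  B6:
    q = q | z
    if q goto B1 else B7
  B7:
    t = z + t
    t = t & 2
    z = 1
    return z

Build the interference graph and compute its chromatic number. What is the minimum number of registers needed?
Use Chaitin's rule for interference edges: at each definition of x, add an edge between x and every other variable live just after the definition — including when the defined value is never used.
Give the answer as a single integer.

Answer: 4

Working:
Per-block:
  B0: def={q,t,z} ue=∅
  B1: def={t} ue={t}
  B2: def={p} ue=∅
  B3: def={e} ue={q}
  B4: def={p} ue={q}
  B5: def={p,z} ue={p,z}
  B6: def={q} ue={q,z}
  B7: def={t,z} ue={t,z}

Backward fixpoint:
  B0: in=∅ out={q,t,z}
  B1: in={q,t,z} out={q,t,z}
  B2: in={q,t,z} out={q,t,z}
  B3: in={q,t,z} out={t,z}
  B4: in={q,t,z} out={p,q,t,z}
  B5: in={p,z} out=∅
  B6: in={q,t,z} out={q,t,z}
  B7: in={t,z} out=∅

Interfere edges:
  e — {q,t,z}
  p — {q,t,z}
  q — {e,p,t,z}
  t — {e,p,q,z}
  z — {e,p,q,t}

Colouring:
  clique {e,q,t,z} ⇒ need ≥ 4
  4-colouring: c0={q}  c1={t}  c2={z}  c3={e,p}
  χ = 4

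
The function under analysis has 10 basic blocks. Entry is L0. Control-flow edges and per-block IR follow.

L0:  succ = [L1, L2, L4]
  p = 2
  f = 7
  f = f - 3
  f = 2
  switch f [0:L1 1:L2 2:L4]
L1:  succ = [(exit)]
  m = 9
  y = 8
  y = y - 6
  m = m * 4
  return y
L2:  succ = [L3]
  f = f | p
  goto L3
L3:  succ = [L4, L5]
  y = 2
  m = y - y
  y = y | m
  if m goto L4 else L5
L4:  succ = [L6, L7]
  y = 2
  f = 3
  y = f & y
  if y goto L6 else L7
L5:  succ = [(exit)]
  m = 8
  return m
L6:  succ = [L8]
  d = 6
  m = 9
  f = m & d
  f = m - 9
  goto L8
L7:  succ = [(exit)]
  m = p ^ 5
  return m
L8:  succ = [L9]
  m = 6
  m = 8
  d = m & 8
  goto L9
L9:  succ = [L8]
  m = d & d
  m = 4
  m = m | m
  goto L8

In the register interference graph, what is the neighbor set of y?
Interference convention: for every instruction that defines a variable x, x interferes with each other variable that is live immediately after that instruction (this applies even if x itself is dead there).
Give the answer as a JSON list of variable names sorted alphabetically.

Answer: ["f", "m", "p"]

Analysis:
Per-block:
  L0: def={f,p} ue=∅
  L1: def={m,y} ue=∅
  L2: def={f} ue={f,p}
  L3: def={m,y} ue=∅
  L4: def={f,y} ue=∅
  L5: def={m} ue=∅
  L6: def={d,f,m} ue=∅
  L7: def={m} ue={p}
  L8: def={d,m} ue=∅
  L9: def={m} ue={d}

Live sets:
  L0: in=∅ out={f,p}
  L1: in=∅ out=∅
  L2: in={f,p} out={p}
  L3: in={p} out={p}
  L4: in={p} out={p}
  L5: in=∅ out=∅
  L6: in=∅ out=∅
  L7: in={p} out=∅
  L8: in=∅ out={d}
  L9: in={d} out=∅

Interfere edges:
  d↔{m}
  f↔{m,p,y}
  m↔{d,f,p,y}
  p↔{f,m,y}
  y↔{f,m,p}

N(y) = ["f", "m", "p"]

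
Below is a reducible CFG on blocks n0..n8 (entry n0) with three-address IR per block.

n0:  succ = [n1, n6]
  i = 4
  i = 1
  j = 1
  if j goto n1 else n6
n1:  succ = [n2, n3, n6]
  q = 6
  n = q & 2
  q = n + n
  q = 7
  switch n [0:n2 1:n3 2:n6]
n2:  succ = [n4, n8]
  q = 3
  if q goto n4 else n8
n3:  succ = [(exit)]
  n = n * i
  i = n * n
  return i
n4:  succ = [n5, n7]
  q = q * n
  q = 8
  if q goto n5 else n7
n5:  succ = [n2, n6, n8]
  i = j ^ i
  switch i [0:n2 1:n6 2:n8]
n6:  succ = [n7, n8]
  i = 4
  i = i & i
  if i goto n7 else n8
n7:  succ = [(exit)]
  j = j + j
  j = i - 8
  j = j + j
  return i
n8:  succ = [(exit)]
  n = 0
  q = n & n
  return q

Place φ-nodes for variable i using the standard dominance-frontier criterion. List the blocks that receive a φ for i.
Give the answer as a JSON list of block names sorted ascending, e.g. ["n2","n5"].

Answer: ["n2", "n6", "n7", "n8"]

Derivation:
idom tree: n1←n0 n2←n1 n3←n1 n4←n2 n5←n4 n6←n0 n7←n0 n8←n0
Dom∩ at merges:
  n2: preds {n1,n5}: {n0,n1} ∩ {n0,n1,n2,n4,n5} = {n0,n1}; idom=n1
  n6: preds {n0,n1,n5}: {n0} ∩ {n0,n1} ∩ {n0,n1,n2,n4,n5} = {n0}; idom=n0
  n7: preds {n4,n6}: {n0,n1,n2,n4} ∩ {n0,n6} = {n0}; idom=n0
  n8: preds {n2,n5,n6}: {n0,n1,n2} ∩ {n0,n1,n2,n4,n5} ∩ {n0,n6} = {n0}; idom=n0

DF derivation:
  join n2 pred n1: · stop@n1
  join n2 pred n5: n5→n4→n2 stop@n1
  join n6 pred n0: · stop@n0
  join n6 pred n1: n1 stop@n0
  join n6 pred n5: n5→n4→n2→n1 stop@n0
  join n7 pred n4: n4→n2→n1 stop@n0
  join n7 pred n6: n6 stop@n0
  join n8 pred n2: n2→n1 stop@n0
  join n8 pred n5: n5→n4→n2→n1 stop@n0
  join n8 pred n6: n6 stop@n0
  n0: DF=∅
  n1: DF={n6,n7,n8}
  n2: DF={n2,n6,n7,n8}
  n3: DF=∅
  n4: DF={n2,n6,n7,n8}
  n5: DF={n2,n6,n8}
  n6: DF={n7,n8}
  n7: DF=∅
  n8: DF=∅

φ for i: defs {n0,n3,n5,n6}
  DF⁺ = {n2,n6,n7,n8}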